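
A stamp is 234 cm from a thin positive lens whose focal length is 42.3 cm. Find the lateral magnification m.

m = -0.221

1/d_i = 1/f − 1/d_o = 1/(42.30) − 1/(234) = 0.01937, so d_i = 51.63 cm.
m = −d_i/d_o = −(51.63)/(234) = -0.221.
The image is real, inverted and reduced, on the far side of the lens.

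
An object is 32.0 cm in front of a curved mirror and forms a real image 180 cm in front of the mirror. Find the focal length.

f = 27.2 cm (concave)

Real image ⇒ d_i = +180 cm.
1/f = 1/d_o + 1/d_i = 1/(32.0) + 1/(180) = 0.03681, so f = 27.2 cm.
Since f is positive, the curved mirror is concave.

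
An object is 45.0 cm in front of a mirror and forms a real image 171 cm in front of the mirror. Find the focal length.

Real image ⇒ d_i = +171 cm.
1/f = 1/d_o + 1/d_i = 1/(45.0) + 1/(171) = 0.02807, so f = 35.6 cm.
Since f is positive, the mirror is concave.

f = 35.6 cm (concave)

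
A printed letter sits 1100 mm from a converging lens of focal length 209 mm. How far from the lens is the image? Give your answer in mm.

258 mm

Thin-lens equation: 1/v = 1/f − 1/u = 1/(209.0) − 1/(1100) = 0.004785 − 0.0009091 = 0.003876, so v = 258 mm.
The image is real, inverted and reduced, on the far side of the lens.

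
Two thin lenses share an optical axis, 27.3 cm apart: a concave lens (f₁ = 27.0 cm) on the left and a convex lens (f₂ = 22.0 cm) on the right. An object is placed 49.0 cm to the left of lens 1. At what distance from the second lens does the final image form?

43.3 cm

Lens 1 is diverging, so f₁ = −27.0 cm.
Lens 1: 1/d_i1 = 1/f₁ − 1/d_o1 = 1/(-27.0) − 1/(49.0) = -0.05745, so d_i1 = -17.41 cm.
The intermediate image is 17.41 cm to the left of lens 1 (virtual), which is 27.3 − (-17.41) = 44.71 cm to the left of lens 2, so d_o2 = +44.71 cm.
Lens 2: 1/d_i2 = 1/f₂ − 1/d_o2 = 1/(22.0) − 1/(44.71) = 0.02309, so d_i2 = 43.3 cm.
The final image is real, 43.3 cm to the right of lens 2 (overall magnification ≈ -0.34).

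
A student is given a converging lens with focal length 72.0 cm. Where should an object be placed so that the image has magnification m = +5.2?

m = −d_i/d_o ⇒ d_i = −m·d_o.
1/f = 1/d_o + 1/d_i = 1/d_o − 1/(m·d_o) = (1 − 1/m)/d_o, so d_o = f(1 − 1/m) = (72.00)(1 − 1/(+5.2)) = 58.2 cm.

58.2 cm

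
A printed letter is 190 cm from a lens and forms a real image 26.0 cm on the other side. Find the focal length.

f = 22.9 cm (converging)

Real image ⇒ d_i = +26.0 cm.
1/f = 1/d_o + 1/d_i = 1/(190) + 1/(26.0) = 0.04372, so f = 22.9 cm.
Since f is positive, the lens is converging.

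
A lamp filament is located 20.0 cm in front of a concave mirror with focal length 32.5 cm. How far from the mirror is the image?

52.0 cm

Mirror equation: 1/s_i = 1/f − 1/s_o = 1/(32.50) − 1/(20.0) = 0.03077 − 0.05000 = -0.01923, so s_i = -52.0 cm.
The image is virtual, upright and enlarged, behind the mirror.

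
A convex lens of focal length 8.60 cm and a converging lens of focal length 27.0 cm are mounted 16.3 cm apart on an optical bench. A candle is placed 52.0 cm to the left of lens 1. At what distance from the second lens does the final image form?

7.71 cm

Lens 1: 1/d_i1 = 1/f₁ − 1/d_o1 = 1/(8.60) − 1/(52.0) = 0.09705, so d_i1 = 10.30 cm.
The intermediate image is 10.30 cm to the right of lens 1, which is 16.3 − (10.30) = 6.000 cm to the left of lens 2, so d_o2 = +6.000 cm.
Lens 2: 1/d_i2 = 1/f₂ − 1/d_o2 = 1/(27.0) − 1/(6.000) = -0.1296, so d_i2 = -7.71 cm.
The final image is virtual, 7.71 cm to the left of lens 2 (overall magnification ≈ -0.25).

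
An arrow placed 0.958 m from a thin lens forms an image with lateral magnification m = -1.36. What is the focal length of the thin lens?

m = −d_i/d_o ⇒ d_i = −m·d_o = −(-1.36)·(0.958) = 1.303 m.
1/f = 1/d_o + 1/d_i = 1/(0.958) + 1/(1.303) = 1.811, so f = 0.552 m.
Since f is positive, the thin lens is converging.

f = 0.552 m (converging)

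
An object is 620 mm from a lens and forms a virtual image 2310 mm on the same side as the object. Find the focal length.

f = 847 mm (converging)

Virtual image ⇒ d_i = −2310 mm.
1/f = 1/d_o + 1/d_i = 1/(620) + 1/(-2310) = 0.001180, so f = 847 mm.
Since f is positive, the lens is converging.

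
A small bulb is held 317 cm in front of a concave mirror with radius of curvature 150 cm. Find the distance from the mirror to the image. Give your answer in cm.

f = R/2 = 150/2 = 75.00 cm.
Mirror equation: 1/q = 1/f − 1/p = 1/(75.00) − 1/(317) = 0.01333 − 0.003155 = 0.01018, so q = 98.2 cm.
The image is real, inverted and reduced, in front of the mirror.

98.2 cm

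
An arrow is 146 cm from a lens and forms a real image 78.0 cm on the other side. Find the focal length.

f = 50.8 cm (converging)

Real image ⇒ d_i = +78.0 cm.
1/f = 1/d_o + 1/d_i = 1/(146) + 1/(78.0) = 0.01967, so f = 50.8 cm.
Since f is positive, the lens is converging.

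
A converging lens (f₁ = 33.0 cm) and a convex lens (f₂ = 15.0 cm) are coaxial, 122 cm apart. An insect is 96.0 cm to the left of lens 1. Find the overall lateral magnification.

Lens 1: 1/d_i1 = 1/(33.0) − 1/(96.0) = 0.01989, so d_i1 = 50.29 cm; m₁ = −d_i1/d_o1 = -0.5239.
d_o2 = 122 − (50.29) = 71.71 cm.
Lens 2: 1/d_i2 = 1/(15.0) − 1/(71.71) = 0.05272, so d_i2 = 18.97 cm; m₂ = −d_i2/d_o2 = -0.2645.
m = m₁·m₂ = (-0.5239)(-0.2645) = +0.139.

m = +0.139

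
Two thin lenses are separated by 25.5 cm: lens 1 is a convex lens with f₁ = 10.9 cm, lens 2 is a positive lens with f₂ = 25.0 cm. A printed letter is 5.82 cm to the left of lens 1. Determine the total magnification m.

Lens 1: 1/d_i1 = 1/(10.9) − 1/(5.82) = -0.08008, so d_i1 = -12.49 cm; m₁ = −d_i1/d_o1 = +2.146.
d_o2 = 25.5 − (-12.49) = 37.99 cm.
Lens 2: 1/d_i2 = 1/(25.0) − 1/(37.99) = 0.01368, so d_i2 = 73.11 cm; m₂ = −d_i2/d_o2 = -1.925.
m = m₁·m₂ = (+2.146)(-1.925) = -4.13.

m = -4.13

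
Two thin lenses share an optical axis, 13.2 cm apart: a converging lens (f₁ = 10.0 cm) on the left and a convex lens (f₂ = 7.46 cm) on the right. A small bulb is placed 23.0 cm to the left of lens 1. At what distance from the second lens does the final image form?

Lens 1: 1/d_i1 = 1/f₁ − 1/d_o1 = 1/(10.0) − 1/(23.0) = 0.05652, so d_i1 = 17.69 cm.
The intermediate image is 17.69 cm to the right of lens 1, which lies 4.490 cm to the right of lens 2 — a virtual object — so d_o2 = −4.490 cm.
Lens 2: 1/d_i2 = 1/f₂ − 1/d_o2 = 1/(7.46) − 1/(-4.490) = 0.3568, so d_i2 = 2.80 cm.
The final image is real, 2.80 cm to the right of lens 2 (overall magnification ≈ -0.48).

2.80 cm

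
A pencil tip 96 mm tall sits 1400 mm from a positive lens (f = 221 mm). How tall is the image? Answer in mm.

1/d_i = 1/f − 1/d_o = 1/(221.0) − 1/(1400) = 0.003811, so d_i = 262.4 mm.
m = −d_i/d_o = -0.1874.
|h_i| = |m|·h_o = 0.1874 × 96 = 18.0 mm. The image is real, inverted and reduced, on the far side of the lens.

18.0 mm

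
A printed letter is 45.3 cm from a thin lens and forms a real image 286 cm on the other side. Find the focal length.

Real image ⇒ d_i = +286 cm.
1/f = 1/d_o + 1/d_i = 1/(45.3) + 1/(286) = 0.02557, so f = 39.1 cm.
Since f is positive, the thin lens is converging.

f = 39.1 cm (converging)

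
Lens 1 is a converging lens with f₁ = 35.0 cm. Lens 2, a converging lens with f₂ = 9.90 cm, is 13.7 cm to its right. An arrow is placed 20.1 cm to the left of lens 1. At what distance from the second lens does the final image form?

Lens 1: 1/d_i1 = 1/f₁ − 1/d_o1 = 1/(35.0) − 1/(20.1) = -0.02118, so d_i1 = -47.21 cm.
The intermediate image is 47.21 cm to the left of lens 1 (virtual), which is 13.7 − (-47.21) = 60.91 cm to the left of lens 2, so d_o2 = +60.91 cm.
Lens 2: 1/d_i2 = 1/f₂ − 1/d_o2 = 1/(9.90) − 1/(60.91) = 0.08459, so d_i2 = 11.8 cm.
The final image is real, 11.8 cm to the right of lens 2 (overall magnification ≈ -0.46).

11.8 cm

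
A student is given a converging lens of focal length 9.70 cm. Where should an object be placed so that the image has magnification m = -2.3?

m = −d_i/d_o ⇒ d_i = −m·d_o.
1/f = 1/d_o + 1/d_i = 1/d_o − 1/(m·d_o) = (1 − 1/m)/d_o, so d_o = f(1 − 1/m) = (9.700)(1 − 1/(-2.3)) = 13.9 cm.

13.9 cm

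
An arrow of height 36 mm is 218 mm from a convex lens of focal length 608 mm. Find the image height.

56.1 mm

1/d_i = 1/f − 1/d_o = 1/(608.0) − 1/(218) = -0.002942, so d_i = -339.9 mm.
m = −d_i/d_o = +1.559.
|h_i| = |m|·h_o = 1.559 × 36 = 56.1 mm. The image is virtual, upright and enlarged, on the same side as the object.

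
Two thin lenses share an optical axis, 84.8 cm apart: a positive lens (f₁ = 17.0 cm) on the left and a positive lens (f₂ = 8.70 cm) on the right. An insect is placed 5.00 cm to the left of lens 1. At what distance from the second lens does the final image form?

Lens 1: 1/d_i1 = 1/f₁ − 1/d_o1 = 1/(17.0) − 1/(5.00) = -0.1412, so d_i1 = -7.083 cm.
The intermediate image is 7.083 cm to the left of lens 1 (virtual), which is 84.8 − (-7.083) = 91.88 cm to the left of lens 2, so d_o2 = +91.88 cm.
Lens 2: 1/d_i2 = 1/f₂ − 1/d_o2 = 1/(8.70) − 1/(91.88) = 0.1041, so d_i2 = 9.61 cm.
The final image is real, 9.61 cm to the right of lens 2 (overall magnification ≈ -0.15).

9.61 cm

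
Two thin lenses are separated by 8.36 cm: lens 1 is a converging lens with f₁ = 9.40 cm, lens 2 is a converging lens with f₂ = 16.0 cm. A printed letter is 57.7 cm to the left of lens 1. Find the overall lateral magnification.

m = -0.165

Lens 1: 1/d_i1 = 1/(9.40) − 1/(57.7) = 0.08905, so d_i1 = 11.23 cm; m₁ = −d_i1/d_o1 = -0.1946.
d_o2 = 8.36 − (11.23) = -2.870 cm (virtual object).
Lens 2: 1/d_i2 = 1/(16.0) − 1/(-2.870) = 0.4109, so d_i2 = 2.433 cm; m₂ = −d_i2/d_o2 = +0.8479.
m = m₁·m₂ = (-0.1946)(+0.8479) = -0.165.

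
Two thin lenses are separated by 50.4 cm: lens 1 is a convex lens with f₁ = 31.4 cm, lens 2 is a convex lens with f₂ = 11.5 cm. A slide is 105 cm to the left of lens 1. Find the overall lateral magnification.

Lens 1: 1/d_i1 = 1/(31.4) − 1/(105) = 0.02232, so d_i1 = 44.80 cm; m₁ = −d_i1/d_o1 = -0.4267.
d_o2 = 50.4 − (44.80) = 5.600 cm.
Lens 2: 1/d_i2 = 1/(11.5) − 1/(5.600) = -0.09161, so d_i2 = -10.92 cm; m₂ = −d_i2/d_o2 = +1.949.
m = m₁·m₂ = (-0.4267)(+1.949) = -0.832.

m = -0.832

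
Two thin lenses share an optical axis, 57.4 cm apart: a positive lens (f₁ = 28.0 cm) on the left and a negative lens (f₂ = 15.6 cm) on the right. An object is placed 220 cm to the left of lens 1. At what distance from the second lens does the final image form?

Lens 1: 1/d_i1 = 1/f₁ − 1/d_o1 = 1/(28.0) − 1/(220) = 0.03117, so d_i1 = 32.08 cm.
The intermediate image is 32.08 cm to the right of lens 1, which is 57.4 − (32.08) = 25.32 cm to the left of lens 2, so d_o2 = +25.32 cm.
Lens 2 is diverging, so f₂ = −15.6 cm.
Lens 2: 1/d_i2 = 1/f₂ − 1/d_o2 = 1/(-15.6) − 1/(25.32) = -0.1036, so d_i2 = -9.65 cm.
The final image is virtual, 9.65 cm to the left of lens 2 (overall magnification ≈ -0.056).

9.65 cm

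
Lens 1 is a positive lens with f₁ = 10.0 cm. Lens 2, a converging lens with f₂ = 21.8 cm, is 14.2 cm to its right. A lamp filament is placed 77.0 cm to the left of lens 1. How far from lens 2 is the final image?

Lens 1: 1/d_i1 = 1/f₁ − 1/d_o1 = 1/(10.0) − 1/(77.0) = 0.08701, so d_i1 = 11.49 cm.
The intermediate image is 11.49 cm to the right of lens 1, which is 14.2 − (11.49) = 2.710 cm to the left of lens 2, so d_o2 = +2.710 cm.
Lens 2: 1/d_i2 = 1/f₂ − 1/d_o2 = 1/(21.8) − 1/(2.710) = -0.3231, so d_i2 = -3.09 cm.
The final image is virtual, 3.09 cm to the left of lens 2 (overall magnification ≈ -0.17).

3.09 cm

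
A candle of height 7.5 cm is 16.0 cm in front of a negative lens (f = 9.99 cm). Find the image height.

For a negative lens, f = -9.99 cm.
1/d_i = 1/f − 1/d_o = 1/(-9.990) − 1/(16.0) = -0.1626, so d_i = -6.150 cm.
m = −d_i/d_o = +0.3844.
|h_i| = |m|·h_o = 0.3844 × 7.5 = 2.88 cm. The image is virtual, upright and reduced, on the same side as the object.

2.88 cm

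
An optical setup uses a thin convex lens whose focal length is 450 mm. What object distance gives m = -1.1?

m = −d_i/d_o ⇒ d_i = −m·d_o.
1/f = 1/d_o + 1/d_i = 1/d_o − 1/(m·d_o) = (1 − 1/m)/d_o, so d_o = f(1 − 1/m) = (450.0)(1 − 1/(-1.1)) = 859 mm.

859 mm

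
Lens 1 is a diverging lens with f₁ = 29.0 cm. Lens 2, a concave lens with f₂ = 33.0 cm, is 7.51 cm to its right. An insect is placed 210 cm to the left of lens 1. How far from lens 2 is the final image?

Lens 1 is diverging, so f₁ = −29.0 cm.
Lens 1: 1/d_i1 = 1/f₁ − 1/d_o1 = 1/(-29.0) − 1/(210) = -0.03924, so d_i1 = -25.48 cm.
The intermediate image is 25.48 cm to the left of lens 1 (virtual), which is 7.51 − (-25.48) = 32.99 cm to the left of lens 2, so d_o2 = +32.99 cm.
Lens 2 is diverging, so f₂ = −33.0 cm.
Lens 2: 1/d_i2 = 1/f₂ − 1/d_o2 = 1/(-33.0) − 1/(32.99) = -0.06062, so d_i2 = -16.5 cm.
The final image is virtual, 16.5 cm to the left of lens 2 (overall magnification ≈ 0.061).

16.5 cm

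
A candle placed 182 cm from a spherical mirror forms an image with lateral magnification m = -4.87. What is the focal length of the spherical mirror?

m = −d_i/d_o ⇒ d_i = −m·d_o = −(-4.87)·(182) = 886.3 cm.
1/f = 1/d_o + 1/d_i = 1/(182) + 1/(886.3) = 0.006623, so f = 151 cm.
Since f is positive, the spherical mirror is concave.

f = 151 cm (concave)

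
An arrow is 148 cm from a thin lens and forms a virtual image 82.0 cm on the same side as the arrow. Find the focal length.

f = -184 cm (diverging)

Virtual image ⇒ d_i = −82.0 cm.
1/f = 1/d_o + 1/d_i = 1/(148) + 1/(-82.0) = -0.005438, so f = -184 cm.
Since f is negative, the thin lens is diverging.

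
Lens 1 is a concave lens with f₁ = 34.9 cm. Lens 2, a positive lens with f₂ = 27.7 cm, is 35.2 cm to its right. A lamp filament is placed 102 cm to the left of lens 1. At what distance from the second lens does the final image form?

Lens 1 is diverging, so f₁ = −34.9 cm.
Lens 1: 1/d_i1 = 1/f₁ − 1/d_o1 = 1/(-34.9) − 1/(102) = -0.03846, so d_i1 = -26.00 cm.
The intermediate image is 26.00 cm to the left of lens 1 (virtual), which is 35.2 − (-26.00) = 61.20 cm to the left of lens 2, so d_o2 = +61.20 cm.
Lens 2: 1/d_i2 = 1/f₂ − 1/d_o2 = 1/(27.7) − 1/(61.20) = 0.01976, so d_i2 = 50.6 cm.
The final image is real, 50.6 cm to the right of lens 2 (overall magnification ≈ -0.21).

50.6 cm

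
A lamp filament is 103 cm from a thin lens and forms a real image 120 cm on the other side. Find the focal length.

Real image ⇒ d_i = +120 cm.
1/f = 1/d_o + 1/d_i = 1/(103) + 1/(120) = 0.01804, so f = 55.4 cm.
Since f is positive, the thin lens is converging.

f = 55.4 cm (converging)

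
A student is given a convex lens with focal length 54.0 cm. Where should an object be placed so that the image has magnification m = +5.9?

44.8 cm

m = −d_i/d_o ⇒ d_i = −m·d_o.
1/f = 1/d_o + 1/d_i = 1/d_o − 1/(m·d_o) = (1 − 1/m)/d_o, so d_o = f(1 − 1/m) = (54.00)(1 − 1/(+5.9)) = 44.8 cm.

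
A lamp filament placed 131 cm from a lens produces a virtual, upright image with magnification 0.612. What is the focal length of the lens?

m = −d_i/d_o ⇒ d_i = −m·d_o = −(+0.612)·(131) = -80.17 cm.
1/f = 1/d_o + 1/d_i = 1/(131) + 1/(-80.17) = -0.004840, so f = -207 cm.
Since f is negative, the lens is diverging.

f = -207 cm (diverging)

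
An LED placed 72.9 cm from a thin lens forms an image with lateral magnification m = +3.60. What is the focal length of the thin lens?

f = 101 cm (converging)

m = −d_i/d_o ⇒ d_i = −m·d_o = −(+3.60)·(72.9) = -262.4 cm.
1/f = 1/d_o + 1/d_i = 1/(72.9) + 1/(-262.4) = 0.009906, so f = 101 cm.
Since f is positive, the thin lens is converging.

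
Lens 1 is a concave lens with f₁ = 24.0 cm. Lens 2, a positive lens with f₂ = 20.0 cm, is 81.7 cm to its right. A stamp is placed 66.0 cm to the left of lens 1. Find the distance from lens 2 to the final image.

Lens 1 is diverging, so f₁ = −24.0 cm.
Lens 1: 1/d_i1 = 1/f₁ − 1/d_o1 = 1/(-24.0) − 1/(66.0) = -0.05682, so d_i1 = -17.60 cm.
The intermediate image is 17.60 cm to the left of lens 1 (virtual), which is 81.7 − (-17.60) = 99.30 cm to the left of lens 2, so d_o2 = +99.30 cm.
Lens 2: 1/d_i2 = 1/f₂ − 1/d_o2 = 1/(20.0) − 1/(99.30) = 0.03993, so d_i2 = 25.0 cm.
The final image is real, 25.0 cm to the right of lens 2 (overall magnification ≈ -0.067).

25.0 cm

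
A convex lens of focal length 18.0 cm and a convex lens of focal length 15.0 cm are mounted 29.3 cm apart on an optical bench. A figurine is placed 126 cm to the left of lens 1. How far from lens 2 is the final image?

Lens 1: 1/d_i1 = 1/f₁ − 1/d_o1 = 1/(18.0) − 1/(126) = 0.04762, so d_i1 = 21.00 cm.
The intermediate image is 21.00 cm to the right of lens 1, which is 29.3 − (21.00) = 8.300 cm to the left of lens 2, so d_o2 = +8.300 cm.
Lens 2: 1/d_i2 = 1/f₂ − 1/d_o2 = 1/(15.0) − 1/(8.300) = -0.05382, so d_i2 = -18.6 cm.
The final image is virtual, 18.6 cm to the left of lens 2 (overall magnification ≈ -0.37).

18.6 cm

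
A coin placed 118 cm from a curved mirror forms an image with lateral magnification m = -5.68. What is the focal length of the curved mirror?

m = −d_i/d_o ⇒ d_i = −m·d_o = −(-5.68)·(118) = 670.2 cm.
1/f = 1/d_o + 1/d_i = 1/(118) + 1/(670.2) = 0.009967, so f = 100 cm.
Since f is positive, the curved mirror is concave.

f = 100 cm (concave)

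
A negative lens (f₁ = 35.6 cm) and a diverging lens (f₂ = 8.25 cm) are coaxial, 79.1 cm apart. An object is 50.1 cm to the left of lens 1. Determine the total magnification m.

m = +0.0317

f₁ = −35.6 cm (diverging).
Lens 1: 1/d_i1 = 1/(-35.6) − 1/(50.1) = -0.04805, so d_i1 = -20.81 cm; m₁ = −d_i1/d_o1 = +0.4154.
d_o2 = 79.1 − (-20.81) = 99.91 cm.
f₂ = −8.25 cm (diverging).
Lens 2: 1/d_i2 = 1/(-8.25) − 1/(99.91) = -0.1312, so d_i2 = -7.621 cm; m₂ = −d_i2/d_o2 = +0.07628.
m = m₁·m₂ = (+0.4154)(+0.07628) = +0.0317.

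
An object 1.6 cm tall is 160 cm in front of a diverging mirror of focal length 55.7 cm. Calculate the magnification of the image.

m = +0.258

For a diverging mirror, f = -55.7 cm.
1/d_i = 1/f − 1/d_o = 1/(-55.70) − 1/(160) = -0.02420, so d_i = -41.32 cm.
m = −d_i/d_o = −(-41.32)/(160) = +0.258.
The image is virtual, upright and reduced, behind the mirror.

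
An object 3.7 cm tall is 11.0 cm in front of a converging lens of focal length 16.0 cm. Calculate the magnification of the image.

1/d_i = 1/f − 1/d_o = 1/(16.00) − 1/(11.0) = -0.02841, so d_i = -35.20 cm.
m = −d_i/d_o = −(-35.20)/(11.0) = +3.20.
The image is virtual, upright and enlarged, on the same side as the object.

m = +3.20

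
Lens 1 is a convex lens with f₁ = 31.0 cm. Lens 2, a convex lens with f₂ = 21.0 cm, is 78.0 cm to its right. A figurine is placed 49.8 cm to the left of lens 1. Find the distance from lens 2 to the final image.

Lens 1: 1/d_i1 = 1/f₁ − 1/d_o1 = 1/(31.0) − 1/(49.8) = 0.01218, so d_i1 = 82.12 cm.
The intermediate image is 82.12 cm to the right of lens 1, which lies 4.120 cm to the right of lens 2 — a virtual object — so d_o2 = −4.120 cm.
Lens 2: 1/d_i2 = 1/f₂ − 1/d_o2 = 1/(21.0) − 1/(-4.120) = 0.2903, so d_i2 = 3.44 cm.
The final image is real, 3.44 cm to the right of lens 2 (overall magnification ≈ -1.4).

3.44 cm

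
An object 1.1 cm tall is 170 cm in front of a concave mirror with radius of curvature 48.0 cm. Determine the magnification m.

m = -0.164

f = R/2 = 48.0/2 = 24.00 cm.
1/d_i = 1/f − 1/d_o = 1/(24.00) − 1/(170) = 0.03578, so d_i = 27.95 cm.
m = −d_i/d_o = −(27.95)/(170) = -0.164.
The image is real, inverted and reduced, in front of the mirror.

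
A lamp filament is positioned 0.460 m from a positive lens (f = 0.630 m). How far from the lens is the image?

1.70 m

Thin-lens equation: 1/d_i = 1/f − 1/d_o = 1/(0.6300) − 1/(0.460) = 1.587 − 2.174 = -0.5866, so d_i = -1.70 m.
The image is virtual, upright and enlarged, on the same side as the object.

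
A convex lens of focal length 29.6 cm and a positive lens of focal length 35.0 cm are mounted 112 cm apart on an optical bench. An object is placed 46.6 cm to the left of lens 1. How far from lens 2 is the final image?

Lens 1: 1/d_i1 = 1/f₁ − 1/d_o1 = 1/(29.6) − 1/(46.6) = 0.01232, so d_i1 = 81.14 cm.
The intermediate image is 81.14 cm to the right of lens 1, which is 112 − (81.14) = 30.86 cm to the left of lens 2, so d_o2 = +30.86 cm.
Lens 2: 1/d_i2 = 1/f₂ − 1/d_o2 = 1/(35.0) − 1/(30.86) = -0.003833, so d_i2 = -261 cm.
The final image is virtual, 261 cm to the left of lens 2 (overall magnification ≈ -15).

261 cm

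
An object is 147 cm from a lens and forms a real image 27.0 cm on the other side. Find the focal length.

f = 22.8 cm (converging)

Real image ⇒ d_i = +27.0 cm.
1/f = 1/d_o + 1/d_i = 1/(147) + 1/(27.0) = 0.04384, so f = 22.8 cm.
Since f is positive, the lens is converging.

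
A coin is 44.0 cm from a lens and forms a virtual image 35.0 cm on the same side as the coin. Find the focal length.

f = -171 cm (diverging)

Virtual image ⇒ d_i = −35.0 cm.
1/f = 1/d_o + 1/d_i = 1/(44.0) + 1/(-35.0) = -0.005844, so f = -171 cm.
Since f is negative, the lens is diverging.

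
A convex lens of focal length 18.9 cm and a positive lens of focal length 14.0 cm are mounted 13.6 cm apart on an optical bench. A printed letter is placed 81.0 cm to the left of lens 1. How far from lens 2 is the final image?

6.18 cm

Lens 1: 1/d_i1 = 1/f₁ − 1/d_o1 = 1/(18.9) − 1/(81.0) = 0.04056, so d_i1 = 24.65 cm.
The intermediate image is 24.65 cm to the right of lens 1, which lies 11.05 cm to the right of lens 2 — a virtual object — so d_o2 = −11.05 cm.
Lens 2: 1/d_i2 = 1/f₂ − 1/d_o2 = 1/(14.0) − 1/(-11.05) = 0.1619, so d_i2 = 6.18 cm.
The final image is real, 6.18 cm to the right of lens 2 (overall magnification ≈ -0.17).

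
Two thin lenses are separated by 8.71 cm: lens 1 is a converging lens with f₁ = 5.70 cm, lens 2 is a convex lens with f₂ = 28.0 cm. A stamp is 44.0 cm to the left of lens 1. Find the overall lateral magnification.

m = -0.161

Lens 1: 1/d_i1 = 1/(5.70) − 1/(44.0) = 0.1527, so d_i1 = 6.548 cm; m₁ = −d_i1/d_o1 = -0.1488.
d_o2 = 8.71 − (6.548) = 2.162 cm.
Lens 2: 1/d_i2 = 1/(28.0) − 1/(2.162) = -0.4268, so d_i2 = -2.343 cm; m₂ = −d_i2/d_o2 = +1.084.
m = m₁·m₂ = (-0.1488)(+1.084) = -0.161.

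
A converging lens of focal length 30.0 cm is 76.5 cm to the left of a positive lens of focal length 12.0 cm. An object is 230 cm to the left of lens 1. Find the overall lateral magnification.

Lens 1: 1/d_i1 = 1/(30.0) − 1/(230) = 0.02899, so d_i1 = 34.50 cm; m₁ = −d_i1/d_o1 = -0.1500.
d_o2 = 76.5 − (34.50) = 42.00 cm.
Lens 2: 1/d_i2 = 1/(12.0) − 1/(42.00) = 0.05952, so d_i2 = 16.80 cm; m₂ = −d_i2/d_o2 = -0.4000.
m = m₁·m₂ = (-0.1500)(-0.4000) = +0.0600.

m = +0.0600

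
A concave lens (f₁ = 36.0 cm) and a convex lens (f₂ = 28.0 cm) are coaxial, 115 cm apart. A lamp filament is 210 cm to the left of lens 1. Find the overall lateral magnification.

f₁ = −36.0 cm (diverging).
Lens 1: 1/d_i1 = 1/(-36.0) − 1/(210) = -0.03254, so d_i1 = -30.73 cm; m₁ = −d_i1/d_o1 = +0.1463.
d_o2 = 115 − (-30.73) = 145.7 cm.
Lens 2: 1/d_i2 = 1/(28.0) − 1/(145.7) = 0.02885, so d_i2 = 34.66 cm; m₂ = −d_i2/d_o2 = -0.2379.
m = m₁·m₂ = (+0.1463)(-0.2379) = -0.0348.

m = -0.0348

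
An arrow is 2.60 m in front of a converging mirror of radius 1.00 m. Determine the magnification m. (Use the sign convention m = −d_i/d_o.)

m = -0.238

f = R/2 = 1.00/2 = 0.5000 m.
1/d_i = 1/f − 1/d_o = 1/(0.5000) − 1/(2.60) = 1.615, so d_i = 0.6190 m.
m = −d_i/d_o = −(0.6190)/(2.60) = -0.238.
The image is real, inverted and reduced, in front of the mirror.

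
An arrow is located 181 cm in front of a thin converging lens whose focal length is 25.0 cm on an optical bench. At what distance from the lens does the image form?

29.0 cm

Thin-lens equation: 1/d_i = 1/f − 1/d_o = 1/(25.00) − 1/(181) = 0.04000 − 0.005525 = 0.03448, so d_i = 29.0 cm.
The image is real, inverted and reduced, on the far side of the lens.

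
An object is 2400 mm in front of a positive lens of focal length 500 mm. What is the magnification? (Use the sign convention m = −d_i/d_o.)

m = -0.263

1/d_i = 1/f − 1/d_o = 1/(500.0) − 1/(2400) = 0.001583, so d_i = 631.6 mm.
m = −d_i/d_o = −(631.6)/(2400) = -0.263.
The image is real, inverted and reduced, on the far side of the lens.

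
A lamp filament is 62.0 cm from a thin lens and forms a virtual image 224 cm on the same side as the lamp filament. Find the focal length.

f = 85.7 cm (converging)

Virtual image ⇒ d_i = −224 cm.
1/f = 1/d_o + 1/d_i = 1/(62.0) + 1/(-224) = 0.01166, so f = 85.7 cm.
Since f is positive, the thin lens is converging.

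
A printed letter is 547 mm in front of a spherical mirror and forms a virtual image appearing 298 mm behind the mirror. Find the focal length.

f = -655 mm (convex)

Virtual image ⇒ d_i = −298 mm.
1/f = 1/d_o + 1/d_i = 1/(547) + 1/(-298) = -0.001528, so f = -655 mm.
Since f is negative, the spherical mirror is convex.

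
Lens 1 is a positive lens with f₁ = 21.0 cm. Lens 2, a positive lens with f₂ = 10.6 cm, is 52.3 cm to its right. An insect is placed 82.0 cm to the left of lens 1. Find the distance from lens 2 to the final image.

Lens 1: 1/d_i1 = 1/f₁ − 1/d_o1 = 1/(21.0) − 1/(82.0) = 0.03542, so d_i1 = 28.23 cm.
The intermediate image is 28.23 cm to the right of lens 1, which is 52.3 − (28.23) = 24.07 cm to the left of lens 2, so d_o2 = +24.07 cm.
Lens 2: 1/d_i2 = 1/f₂ − 1/d_o2 = 1/(10.6) − 1/(24.07) = 0.05279, so d_i2 = 18.9 cm.
The final image is real, 18.9 cm to the right of lens 2 (overall magnification ≈ 0.27).

18.9 cm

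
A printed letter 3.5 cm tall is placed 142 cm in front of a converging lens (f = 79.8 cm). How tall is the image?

4.49 cm

1/d_i = 1/f − 1/d_o = 1/(79.80) − 1/(142) = 0.005489, so d_i = 182.2 cm.
m = −d_i/d_o = -1.283.
|h_i| = |m|·h_o = 1.283 × 3.5 = 4.49 cm. The image is real, inverted and enlarged, on the far side of the lens.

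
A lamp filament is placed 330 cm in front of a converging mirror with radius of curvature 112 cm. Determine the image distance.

67.4 cm

f = R/2 = 112/2 = 56.00 cm.
Mirror equation: 1/v = 1/f − 1/u = 1/(56.00) − 1/(330) = 0.01786 − 0.003030 = 0.01483, so v = 67.4 cm.
The image is real, inverted and reduced, in front of the mirror.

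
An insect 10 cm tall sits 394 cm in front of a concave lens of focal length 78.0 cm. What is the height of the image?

1.65 cm

For a concave lens, f = -78.0 cm.
1/d_i = 1/f − 1/d_o = 1/(-78.00) − 1/(394) = -0.01536, so d_i = -65.11 cm.
m = −d_i/d_o = +0.1653.
|h_i| = |m|·h_o = 0.1653 × 10 = 1.65 cm. The image is virtual, upright and reduced, on the same side as the object.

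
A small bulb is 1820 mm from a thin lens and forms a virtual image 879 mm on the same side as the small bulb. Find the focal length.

f = -1700 mm (diverging)

Virtual image ⇒ d_i = −879 mm.
1/f = 1/d_o + 1/d_i = 1/(1820) + 1/(-879) = -0.0005882, so f = -1700 mm.
Since f is negative, the thin lens is diverging.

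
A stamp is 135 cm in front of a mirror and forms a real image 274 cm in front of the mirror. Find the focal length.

Real image ⇒ d_i = +274 cm.
1/f = 1/d_o + 1/d_i = 1/(135) + 1/(274) = 0.01106, so f = 90.4 cm.
Since f is positive, the mirror is concave.

f = 90.4 cm (concave)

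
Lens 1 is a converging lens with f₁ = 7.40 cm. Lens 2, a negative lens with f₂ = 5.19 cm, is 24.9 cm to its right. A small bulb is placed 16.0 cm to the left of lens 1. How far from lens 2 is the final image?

Lens 1: 1/d_i1 = 1/f₁ − 1/d_o1 = 1/(7.40) − 1/(16.0) = 0.07264, so d_i1 = 13.77 cm.
The intermediate image is 13.77 cm to the right of lens 1, which is 24.9 − (13.77) = 11.13 cm to the left of lens 2, so d_o2 = +11.13 cm.
Lens 2 is diverging, so f₂ = −5.19 cm.
Lens 2: 1/d_i2 = 1/f₂ − 1/d_o2 = 1/(-5.19) − 1/(11.13) = -0.2825, so d_i2 = -3.54 cm.
The final image is virtual, 3.54 cm to the left of lens 2 (overall magnification ≈ -0.27).

3.54 cm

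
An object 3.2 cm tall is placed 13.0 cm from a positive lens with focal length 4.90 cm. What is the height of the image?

1.94 cm

1/d_i = 1/f − 1/d_o = 1/(4.900) − 1/(13.0) = 0.1272, so d_i = 7.864 cm.
m = −d_i/d_o = -0.6049.
|h_i| = |m|·h_o = 0.6049 × 3.2 = 1.94 cm. The image is real, inverted and reduced, on the far side of the lens.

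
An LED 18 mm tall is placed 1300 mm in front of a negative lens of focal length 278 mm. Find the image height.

3.17 mm

For a negative lens, f = -278 mm.
1/d_i = 1/f − 1/d_o = 1/(-278.0) − 1/(1300) = -0.004366, so d_i = -229.0 mm.
m = −d_i/d_o = +0.1762.
|h_i| = |m|·h_o = 0.1762 × 18 = 3.17 mm. The image is virtual, upright and reduced, on the same side as the object.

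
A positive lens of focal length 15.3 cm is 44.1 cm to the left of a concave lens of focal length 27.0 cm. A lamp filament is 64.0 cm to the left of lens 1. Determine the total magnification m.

m = -0.166

Lens 1: 1/d_i1 = 1/(15.3) − 1/(64.0) = 0.04973, so d_i1 = 20.11 cm; m₁ = −d_i1/d_o1 = -0.3142.
d_o2 = 44.1 − (20.11) = 23.99 cm.
f₂ = −27.0 cm (diverging).
Lens 2: 1/d_i2 = 1/(-27.0) − 1/(23.99) = -0.07872, so d_i2 = -12.70 cm; m₂ = −d_i2/d_o2 = +0.5295.
m = m₁·m₂ = (-0.3142)(+0.5295) = -0.166.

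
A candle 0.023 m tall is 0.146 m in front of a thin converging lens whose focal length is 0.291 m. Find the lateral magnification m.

1/d_i = 1/f − 1/d_o = 1/(0.2910) − 1/(0.146) = -3.413, so d_i = -0.2930 m.
m = −d_i/d_o = −(-0.2930)/(0.146) = +2.01.
The image is virtual, upright and enlarged, on the same side as the object.

m = +2.01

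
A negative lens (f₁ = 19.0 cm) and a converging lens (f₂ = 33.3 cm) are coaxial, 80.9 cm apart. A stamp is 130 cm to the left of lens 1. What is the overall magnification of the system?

m = -0.0662

f₁ = −19.0 cm (diverging).
Lens 1: 1/d_i1 = 1/(-19.0) − 1/(130) = -0.06032, so d_i1 = -16.58 cm; m₁ = −d_i1/d_o1 = +0.1275.
d_o2 = 80.9 − (-16.58) = 97.48 cm.
Lens 2: 1/d_i2 = 1/(33.3) − 1/(97.48) = 0.01977, so d_i2 = 50.58 cm; m₂ = −d_i2/d_o2 = -0.5189.
m = m₁·m₂ = (+0.1275)(-0.5189) = -0.0662.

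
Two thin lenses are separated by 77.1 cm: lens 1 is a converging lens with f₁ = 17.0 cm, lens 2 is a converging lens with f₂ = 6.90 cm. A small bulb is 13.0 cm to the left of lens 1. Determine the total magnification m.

m = -0.234

Lens 1: 1/d_i1 = 1/(17.0) − 1/(13.0) = -0.01810, so d_i1 = -55.25 cm; m₁ = −d_i1/d_o1 = +4.250.
d_o2 = 77.1 − (-55.25) = 132.3 cm.
Lens 2: 1/d_i2 = 1/(6.90) − 1/(132.3) = 0.1374, so d_i2 = 7.280 cm; m₂ = −d_i2/d_o2 = -0.05502.
m = m₁·m₂ = (+4.250)(-0.05502) = -0.234.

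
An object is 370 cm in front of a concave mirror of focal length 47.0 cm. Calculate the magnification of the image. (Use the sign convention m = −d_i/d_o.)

1/d_i = 1/f − 1/d_o = 1/(47.00) − 1/(370) = 0.01857, so d_i = 53.84 cm.
m = −d_i/d_o = −(53.84)/(370) = -0.146.
The image is real, inverted and reduced, in front of the mirror.

m = -0.146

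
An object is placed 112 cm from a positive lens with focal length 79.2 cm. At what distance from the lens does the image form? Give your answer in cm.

270 cm

Lens equation: 1/q = 1/f − 1/p = 1/(79.20) − 1/(112) = 0.01263 − 0.008929 = 0.003698, so q = 270 cm.
The image is real, inverted and enlarged, on the far side of the lens.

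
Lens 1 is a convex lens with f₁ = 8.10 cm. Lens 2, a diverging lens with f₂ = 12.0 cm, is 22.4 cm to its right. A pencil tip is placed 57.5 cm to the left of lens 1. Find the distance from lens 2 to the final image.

Lens 1: 1/d_i1 = 1/f₁ − 1/d_o1 = 1/(8.10) − 1/(57.5) = 0.1061, so d_i1 = 9.428 cm.
The intermediate image is 9.428 cm to the right of lens 1, which is 22.4 − (9.428) = 12.97 cm to the left of lens 2, so d_o2 = +12.97 cm.
Lens 2 is diverging, so f₂ = −12.0 cm.
Lens 2: 1/d_i2 = 1/f₂ − 1/d_o2 = 1/(-12.0) − 1/(12.97) = -0.1604, so d_i2 = -6.23 cm.
The final image is virtual, 6.23 cm to the left of lens 2 (overall magnification ≈ -0.079).

6.23 cm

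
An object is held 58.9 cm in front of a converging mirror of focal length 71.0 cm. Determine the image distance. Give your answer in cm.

Mirror equation: 1/d_i = 1/f − 1/d_o = 1/(71.00) − 1/(58.9) = 0.01408 − 0.01698 = -0.002893, so d_i = -346 cm.
The image is virtual, upright and enlarged, behind the mirror.

346 cm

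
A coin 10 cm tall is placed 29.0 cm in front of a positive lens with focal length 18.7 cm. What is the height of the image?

1/d_i = 1/f − 1/d_o = 1/(18.70) − 1/(29.0) = 0.01899, so d_i = 52.65 cm.
m = −d_i/d_o = -1.816.
|h_i| = |m|·h_o = 1.816 × 10 = 18.2 cm. The image is real, inverted and enlarged, on the far side of the lens.

18.2 cm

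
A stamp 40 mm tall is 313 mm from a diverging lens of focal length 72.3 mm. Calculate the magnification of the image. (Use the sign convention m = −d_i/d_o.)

For a diverging lens, f = -72.3 mm.
1/d_i = 1/f − 1/d_o = 1/(-72.30) − 1/(313) = -0.01703, so d_i = -58.73 mm.
m = −d_i/d_o = −(-58.73)/(313) = +0.188.
The image is virtual, upright and reduced, on the same side as the object.

m = +0.188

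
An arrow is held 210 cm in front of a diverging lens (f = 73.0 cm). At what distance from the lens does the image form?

54.2 cm

For a diverging lens, f = -73.0 cm.
Lens equation: 1/v = 1/f − 1/u = 1/(-73.00) − 1/(210) = -0.01370 − 0.004762 = -0.01846, so v = -54.2 cm.
The image is virtual, upright and reduced, on the same side as the object.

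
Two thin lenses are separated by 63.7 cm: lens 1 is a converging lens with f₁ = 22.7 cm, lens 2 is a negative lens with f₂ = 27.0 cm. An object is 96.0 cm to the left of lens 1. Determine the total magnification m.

m = -0.137

Lens 1: 1/d_i1 = 1/(22.7) − 1/(96.0) = 0.03364, so d_i1 = 29.73 cm; m₁ = −d_i1/d_o1 = -0.3097.
d_o2 = 63.7 − (29.73) = 33.97 cm.
f₂ = −27.0 cm (diverging).
Lens 2: 1/d_i2 = 1/(-27.0) − 1/(33.97) = -0.06647, so d_i2 = -15.04 cm; m₂ = −d_i2/d_o2 = +0.4428.
m = m₁·m₂ = (-0.3097)(+0.4428) = -0.137.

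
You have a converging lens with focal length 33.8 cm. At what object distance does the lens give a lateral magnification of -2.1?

m = −d_i/d_o ⇒ d_i = −m·d_o.
1/f = 1/d_o + 1/d_i = 1/d_o − 1/(m·d_o) = (1 − 1/m)/d_o, so d_o = f(1 − 1/m) = (33.80)(1 − 1/(-2.1)) = 49.9 cm.

49.9 cm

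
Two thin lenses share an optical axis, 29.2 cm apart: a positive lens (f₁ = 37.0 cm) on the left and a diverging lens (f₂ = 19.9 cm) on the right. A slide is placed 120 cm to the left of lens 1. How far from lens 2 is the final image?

Lens 1: 1/d_i1 = 1/f₁ − 1/d_o1 = 1/(37.0) − 1/(120) = 0.01869, so d_i1 = 53.49 cm.
The intermediate image is 53.49 cm to the right of lens 1, which lies 24.29 cm to the right of lens 2 — a virtual object — so d_o2 = −24.29 cm.
Lens 2 is diverging, so f₂ = −19.9 cm.
Lens 2: 1/d_i2 = 1/f₂ − 1/d_o2 = 1/(-19.9) − 1/(-24.29) = -0.009082, so d_i2 = -110 cm.
The final image is virtual, 110 cm to the left of lens 2 (overall magnification ≈ 2.0).

110 cm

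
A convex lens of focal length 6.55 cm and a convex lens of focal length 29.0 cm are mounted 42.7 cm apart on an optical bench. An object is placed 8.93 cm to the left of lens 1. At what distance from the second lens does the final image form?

48.3 cm

Lens 1: 1/d_i1 = 1/f₁ − 1/d_o1 = 1/(6.55) − 1/(8.93) = 0.04069, so d_i1 = 24.58 cm.
The intermediate image is 24.58 cm to the right of lens 1, which is 42.7 − (24.58) = 18.12 cm to the left of lens 2, so d_o2 = +18.12 cm.
Lens 2: 1/d_i2 = 1/f₂ − 1/d_o2 = 1/(29.0) − 1/(18.12) = -0.02070, so d_i2 = -48.3 cm.
The final image is virtual, 48.3 cm to the left of lens 2 (overall magnification ≈ -7.3).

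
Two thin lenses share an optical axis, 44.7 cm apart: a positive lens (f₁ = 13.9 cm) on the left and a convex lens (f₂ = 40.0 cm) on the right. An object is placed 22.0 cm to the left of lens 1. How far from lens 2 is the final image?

8.41 cm

Lens 1: 1/d_i1 = 1/f₁ − 1/d_o1 = 1/(13.9) − 1/(22.0) = 0.02649, so d_i1 = 37.75 cm.
The intermediate image is 37.75 cm to the right of lens 1, which is 44.7 − (37.75) = 6.950 cm to the left of lens 2, so d_o2 = +6.950 cm.
Lens 2: 1/d_i2 = 1/f₂ − 1/d_o2 = 1/(40.0) − 1/(6.950) = -0.1189, so d_i2 = -8.41 cm.
The final image is virtual, 8.41 cm to the left of lens 2 (overall magnification ≈ -2.1).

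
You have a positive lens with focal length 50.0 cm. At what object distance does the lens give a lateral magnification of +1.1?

m = −d_i/d_o ⇒ d_i = −m·d_o.
1/f = 1/d_o + 1/d_i = 1/d_o − 1/(m·d_o) = (1 − 1/m)/d_o, so d_o = f(1 − 1/m) = (50.00)(1 − 1/(+1.1)) = 4.55 cm.

4.55 cm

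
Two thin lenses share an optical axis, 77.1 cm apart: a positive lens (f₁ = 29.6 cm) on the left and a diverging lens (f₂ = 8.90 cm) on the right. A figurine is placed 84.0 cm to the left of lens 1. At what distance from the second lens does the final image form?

6.93 cm

Lens 1: 1/d_i1 = 1/f₁ − 1/d_o1 = 1/(29.6) − 1/(84.0) = 0.02188, so d_i1 = 45.71 cm.
The intermediate image is 45.71 cm to the right of lens 1, which is 77.1 − (45.71) = 31.39 cm to the left of lens 2, so d_o2 = +31.39 cm.
Lens 2 is diverging, so f₂ = −8.90 cm.
Lens 2: 1/d_i2 = 1/f₂ − 1/d_o2 = 1/(-8.90) − 1/(31.39) = -0.1442, so d_i2 = -6.93 cm.
The final image is virtual, 6.93 cm to the left of lens 2 (overall magnification ≈ -0.12).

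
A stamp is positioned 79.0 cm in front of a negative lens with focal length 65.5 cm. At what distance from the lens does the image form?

For a negative lens, f = -65.5 cm.
Thin-lens equation: 1/s_i = 1/f − 1/s_o = 1/(-65.50) − 1/(79.0) = -0.01527 − 0.01266 = -0.02793, so s_i = -35.8 cm.
The image is virtual, upright and reduced, on the same side as the object.

35.8 cm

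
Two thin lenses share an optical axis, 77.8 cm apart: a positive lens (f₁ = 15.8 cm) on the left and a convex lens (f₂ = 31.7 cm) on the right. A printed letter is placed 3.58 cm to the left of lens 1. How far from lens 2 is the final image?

Lens 1: 1/d_i1 = 1/f₁ − 1/d_o1 = 1/(15.8) − 1/(3.58) = -0.2160, so d_i1 = -4.629 cm.
The intermediate image is 4.629 cm to the left of lens 1 (virtual), which is 77.8 − (-4.629) = 82.43 cm to the left of lens 2, so d_o2 = +82.43 cm.
Lens 2: 1/d_i2 = 1/f₂ − 1/d_o2 = 1/(31.7) − 1/(82.43) = 0.01941, so d_i2 = 51.5 cm.
The final image is real, 51.5 cm to the right of lens 2 (overall magnification ≈ -0.81).

51.5 cm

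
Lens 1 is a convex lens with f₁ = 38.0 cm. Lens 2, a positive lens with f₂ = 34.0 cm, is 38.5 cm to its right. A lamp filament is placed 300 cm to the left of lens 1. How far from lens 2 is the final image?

Lens 1: 1/d_i1 = 1/f₁ − 1/d_o1 = 1/(38.0) − 1/(300) = 0.02298, so d_i1 = 43.51 cm.
The intermediate image is 43.51 cm to the right of lens 1, which lies 5.010 cm to the right of lens 2 — a virtual object — so d_o2 = −5.010 cm.
Lens 2: 1/d_i2 = 1/f₂ − 1/d_o2 = 1/(34.0) − 1/(-5.010) = 0.2290, so d_i2 = 4.37 cm.
The final image is real, 4.37 cm to the right of lens 2 (overall magnification ≈ -0.13).

4.37 cm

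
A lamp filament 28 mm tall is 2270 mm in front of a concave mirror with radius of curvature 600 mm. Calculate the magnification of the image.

m = -0.152

f = R/2 = 600/2 = 300.0 mm.
1/d_i = 1/f − 1/d_o = 1/(300.0) − 1/(2270) = 0.002893, so d_i = 345.7 mm.
m = −d_i/d_o = −(345.7)/(2270) = -0.152.
The image is real, inverted and reduced, in front of the mirror.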